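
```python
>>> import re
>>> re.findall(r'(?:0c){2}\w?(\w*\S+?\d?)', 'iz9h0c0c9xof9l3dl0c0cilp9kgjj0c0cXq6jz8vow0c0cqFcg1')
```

['xof9l3dl0c0cilp9kgjj0c0cXq6jz8vow0c0cqFcg1']

Pattern: the literal '0c' repeated 2 times, then optionally a word character; then zero or more of a word character, then one or more of a non-whitespace character (lazy), then optionally a digit (captured).
Scanning left to right: at [4:51] match '0c0c9xof9l3dl0c0cilp9kgjj0c0cXq6jz8vow0c0cqFcg1', group 1 = 'xof9l3dl0c0cilp9kgjj0c0cXq6jz8vow0c0cqFcg1'.
Because there's exactly one group, `findall` drops the full match and keeps group 1 from the one hit.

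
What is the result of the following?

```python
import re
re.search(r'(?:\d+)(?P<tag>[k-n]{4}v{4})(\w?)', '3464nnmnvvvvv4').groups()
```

('nnmnvvvv', 'v')

This matches one or more of a digit (non-capturing group); then exactly 4 of a character in [k-n], then exactly 4 of a literal 'v' (captured as 'tag'); then optionally a word character (captured).
`re.search` tries every starting position until one works.
The match spans [0:13] → '3464nnmnvvvvv'.
Captured: group 1 = 'nnmnvvvv', group 2 = 'v'.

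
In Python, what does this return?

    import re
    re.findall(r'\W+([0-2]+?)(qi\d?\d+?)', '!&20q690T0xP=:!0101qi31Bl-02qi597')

[('0101', 'qi31'), ('02', 'qi59')]

Pattern: one or more of a non-word character; then one or more of a character in [0-2] (lazy) (captured); then the literal 'qi', then optionally a digit, then one or more of a digit (lazy) (captured).
Walking the string: at [12:23] match '=:!0101qi31', groups = ('0101', 'qi31'); at [25:32] match '-02qi59', groups = ('02', 'qi59').
Multiple groups make `findall` return tuples — one 2-tuple for each match.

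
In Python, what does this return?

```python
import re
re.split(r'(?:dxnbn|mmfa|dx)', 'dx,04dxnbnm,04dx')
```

['', ',04', 'm,04', '']

Branches in `(...|...)` are attempted left-to-right; the first branch that allows the whole pattern to succeed is taken.
Matches to split on: at [0:2] → 'dx'; at [5:10] → 'dxnbn'; at [14:16] → 'dx'.
Each match becomes a cut point; 4 segments remain.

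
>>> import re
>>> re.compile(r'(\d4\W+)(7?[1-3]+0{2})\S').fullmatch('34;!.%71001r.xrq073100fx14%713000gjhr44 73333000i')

None

Pattern: a digit, then the literal '4', then one or more of a non-word character (captured); then optionally the literal '7', then one or more of a character in [1-3], then exactly 2 of the literal '0' (captured); then a non-whitespace character.
For `fullmatch`, every character of the input must be accounted for by the pattern.
Here there's no way to consume every character, so the call returns None.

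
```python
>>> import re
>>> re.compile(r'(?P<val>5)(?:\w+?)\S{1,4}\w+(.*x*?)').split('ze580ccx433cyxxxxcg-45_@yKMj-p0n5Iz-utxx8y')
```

The pattern matches a literal '5' (captured as 'val'); then one or more of a word character (lazy) (non-capturing group); then 1 to 4 of a non-whitespace character, then one or more of a word character; then zero or more of any character, then zero or more of a literal 'x' (lazy) (captured).
Matches to split on: at [2:42] → '580ccx433cyxxxxcg-45_@yKMj-p0n5Iz-utxx8y'.
With a capturing group present, the delimiter's captured portion is kept in the result list.

['ze', '5', '-45_@yKMj-p0n5Iz-utxx8y', '']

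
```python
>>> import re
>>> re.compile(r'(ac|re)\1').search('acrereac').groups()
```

The match spans [2:6] → 'rere'.
Captured: group 1 = 're'.

('re',)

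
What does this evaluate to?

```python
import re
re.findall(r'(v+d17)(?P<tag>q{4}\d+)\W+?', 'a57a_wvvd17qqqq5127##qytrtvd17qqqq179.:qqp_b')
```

[('vvd17', 'qqqq5127'), ('vd17', 'qqqq179')]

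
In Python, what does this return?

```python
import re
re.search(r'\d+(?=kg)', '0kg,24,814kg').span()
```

The `(?=…)`/`(?<=…)` assertion just peeks at neighbouring text; it doesn't advance the match position.
The match spans [0:1] → '0'.

(0, 1)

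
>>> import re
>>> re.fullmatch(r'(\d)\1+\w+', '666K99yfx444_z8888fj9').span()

(0, 21)

The backreference `\1` re-matches whatever the first group consumed, character for character.
`fullmatch` succeeds only if the pattern covers the string from start to end.
The match spans [0:21] → '666K99yfx444_z8888fj9'.
Captured: group 1 = '6'.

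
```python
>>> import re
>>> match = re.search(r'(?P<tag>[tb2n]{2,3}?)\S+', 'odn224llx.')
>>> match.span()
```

(2, 10)

Pattern: 2 to 3 of one of [tb2n] (lazy) (captured as 'tag'); then one or more of a non-whitespace character.
Unlike `match`, `search` isn't anchored — it looks for the pattern anywhere in the string.
The match spans [2:10] → 'n224llx.'.
Captured: group 1 = 'n2'.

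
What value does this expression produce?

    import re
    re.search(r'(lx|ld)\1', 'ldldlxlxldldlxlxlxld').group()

A backreference is literal: `\1` must see the identical characters the first group matched.
`re.search` tries every starting position until one works.
The match spans [0:4] → 'ldld'.
Captured: group 1 = 'ld'.

'ldld'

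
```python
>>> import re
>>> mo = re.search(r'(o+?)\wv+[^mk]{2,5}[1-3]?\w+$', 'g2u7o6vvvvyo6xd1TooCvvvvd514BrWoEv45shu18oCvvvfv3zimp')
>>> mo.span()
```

Pattern: one or more of a literal 'o' (lazy) (captured); then a word character, then one or more of the literal 'v'; then 2 to 5 of any character except [mk], then optionally a character in [1-3], then one or more of a word character; then anchored at the end.
`re.search` scans for the first position where the pattern succeeds.
The match spans [4:53] → 'o6vvvvyo6xd1TooCvvvvd514BrWoEv45shu18oCvvvfv3zimp'.
Captured: group 1 = 'o'.

(4, 53)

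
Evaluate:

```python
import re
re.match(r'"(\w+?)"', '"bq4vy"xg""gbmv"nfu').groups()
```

('bq4vy',)

`match` is anchored at position 0; if the pattern doesn't fit there, it returns None.
The match spans [0:7] → '"bq4vy"'.
Captured: group 1 = 'bq4vy'.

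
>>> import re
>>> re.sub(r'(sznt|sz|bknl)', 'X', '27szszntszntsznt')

The regex engine tests alternatives in the order written; an earlier branch that matches wins even if a later one would match more.
Matches: at [2:4] → 'sz'; at [4:8] → 'sznt'; at [8:12] → 'sznt'; at [12:16] → 'sznt'.
Every occurrence is swapped for 'X'.

'27XXXX'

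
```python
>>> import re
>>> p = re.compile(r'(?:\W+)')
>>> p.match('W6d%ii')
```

This matches one or more of a non-word character (non-capturing group).
`match` is anchored at position 0; if the pattern doesn't fit there, it returns None.
Here the string doesn't start with a match, so the call returns None.

None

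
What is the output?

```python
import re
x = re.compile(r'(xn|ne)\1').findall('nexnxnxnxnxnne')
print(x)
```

`\1` has to match the exact text group 1 already captured.
Matches: at [2:6] match 'xnxn', group 1 = 'xn'; at [6:10] match 'xnxn', group 1 = 'xn'.
Because there's exactly one group, `findall` drops the full match and keeps group 1 from each hit.

['xn', 'xn']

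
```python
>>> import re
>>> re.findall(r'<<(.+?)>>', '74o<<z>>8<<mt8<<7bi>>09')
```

['z', 'mt8<<7bi']

Lazy quantifiers expand one character at a time until the remainder of the pattern can match.
`findall` collects group 1 from each match (2 total).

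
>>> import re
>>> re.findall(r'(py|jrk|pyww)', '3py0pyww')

`|` is ordered: at each position the engine commits to the first alternative that works.
Walking the string: at [1:3] match 'py', group 1 = 'py'; at [4:6] match 'py', group 1 = 'py'.
With a single group, `findall` returns only what that group captured — 2 items.

['py', 'py']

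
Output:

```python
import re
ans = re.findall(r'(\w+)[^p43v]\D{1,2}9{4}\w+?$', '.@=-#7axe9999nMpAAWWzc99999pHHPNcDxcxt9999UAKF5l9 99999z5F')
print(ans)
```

Pattern: one or more of a word character (captured); then any character except [p43v]; then 1 to 2 of a non-digit, then exactly 4 of a literal '9'; then one or more of a word character (lazy); then anchored at the end.
Walking the string: at [5:58] match '7axe9999nMpAAWWzc99999pHHPNcDxcxt9999UAKF5l9 99999z5F', group 1 = '7axe9999nMpAAWWzc99999pHHPNcDxcxt9999UAKF5l'.
With a single group, `findall` returns only what that group captured — 1 item.

['7axe9999nMpAAWWzc99999pHHPNcDxcxt9999UAKF5l']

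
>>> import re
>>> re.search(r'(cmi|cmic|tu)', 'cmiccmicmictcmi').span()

(0, 3)

Branches in `(...|...)` are attempted left-to-right; the first branch that allows the whole pattern to succeed is taken.
`re.search` scans for the first position where the pattern succeeds.
The match spans [0:3] → 'cmi'.
Captured: group 1 = 'cmi'.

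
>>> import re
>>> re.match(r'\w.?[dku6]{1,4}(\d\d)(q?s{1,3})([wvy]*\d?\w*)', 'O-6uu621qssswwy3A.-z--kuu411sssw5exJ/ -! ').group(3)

'wwy3A'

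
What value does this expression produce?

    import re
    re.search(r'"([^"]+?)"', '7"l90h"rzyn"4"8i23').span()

(1, 7)

`re.search` tries every starting position until one works.
The match spans [1:7] → '"l90h"'.
Captured: group 1 = 'l90h'.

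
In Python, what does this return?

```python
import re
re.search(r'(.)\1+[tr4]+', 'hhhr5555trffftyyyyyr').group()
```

'hhhr'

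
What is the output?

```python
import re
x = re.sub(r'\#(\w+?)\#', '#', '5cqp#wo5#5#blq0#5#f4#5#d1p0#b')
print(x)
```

5cqp#5#5#5#b

Matches: at [4:9] → '#wo5#'; at [10:16] → '#blq0#'; at [17:21] → '#f4#'; at [22:28] → '#d1p0#'.
`sub` substitutes '#' at each match site.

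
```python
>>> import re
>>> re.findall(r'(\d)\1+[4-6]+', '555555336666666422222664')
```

['5', '3', '2']

After group 1 captures some text, `\1` only succeeds where that same text appears again.
With a single group, `findall` returns only what that group captured — 3 items.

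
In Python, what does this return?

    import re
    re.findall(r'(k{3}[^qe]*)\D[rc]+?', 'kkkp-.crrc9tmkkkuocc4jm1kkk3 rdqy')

['kkkp-.crrc9tmkkkuocc4jm1kkk3']

This matches exactly 3 of a literal 'k', then zero or more of any character except [qe] (captured); then a non-digit; then one or more of one of [rc] (lazy).
Scanning left to right: at [0:30] match 'kkkp-.crrc9tmkkkuocc4jm1kkk3 r', group 1 = 'kkkp-.crrc9tmkkkuocc4jm1kkk3'.
Because there's exactly one group, `findall` drops the full match and keeps group 1 from the one hit.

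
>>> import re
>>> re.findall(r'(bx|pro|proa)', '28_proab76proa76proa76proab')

The regex engine tests alternatives in the order written; an earlier branch that matches wins even if a later one would match more.
Scanning left to right: at [3:6] match 'pro', group 1 = 'pro'; at [10:13] match 'pro', group 1 = 'pro'; at [16:19] match 'pro', group 1 = 'pro'; at [22:25] match 'pro', group 1 = 'pro'.
With a single group, `findall` returns only what that group captured — 4 items.

['pro', 'pro', 'pro', 'pro']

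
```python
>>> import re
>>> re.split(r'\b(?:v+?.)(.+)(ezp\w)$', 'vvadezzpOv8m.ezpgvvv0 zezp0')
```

['', 'adezzpOv8m.ezpgvvv0 z', 'ezp0', '']

The pattern matches a word boundary (`\b`, zero-width); then one or more of the literal 'v' (lazy), then any character (non-capturing group); then one or more of any character (captured); then the literal 'ezp', then a word character (captured); then anchored at the end.
Because the quantifier is non-greedy, it stops expanding at the earliest point where the rest of the pattern can succeed.
Matches to split on: at [0:27] → 'vvadezzpOv8m.ezpgvvv0 zezp0'.
`re.split` interleaves the captured-group text with the surrounding fragments.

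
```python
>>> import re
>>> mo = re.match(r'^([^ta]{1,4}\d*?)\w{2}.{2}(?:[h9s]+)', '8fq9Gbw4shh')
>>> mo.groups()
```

('8fq9',)

This matches anchored at the start of the string; then 1 to 4 of any character except [ta], then zero or more of a digit (lazy) (captured); then exactly 2 of a word character, then exactly 2 of any character; then one or more of one of [h9s] (non-capturing group).
`re.match` only tries the pattern at the start of the string.
The match spans [0:11] → '8fq9Gbw4shh'.
Captured: group 1 = '8fq9'.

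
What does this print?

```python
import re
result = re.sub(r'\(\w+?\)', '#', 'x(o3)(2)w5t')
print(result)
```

x##w5t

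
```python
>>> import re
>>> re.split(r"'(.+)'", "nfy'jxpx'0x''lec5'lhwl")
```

With a capturing group present, the delimiter's captured portion is kept in the result list.

['nfy', "jxpx'0x''lec5", 'lhwl']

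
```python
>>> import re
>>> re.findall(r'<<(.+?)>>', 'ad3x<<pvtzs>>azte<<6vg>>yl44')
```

A `+?`/`*?`/`{m,n}?` starts at its minimum and grows only as far as needed for what follows to match.
One capturing group, so `findall` returns just the captured substring from each match — 2 in all.

['pvtzs', '6vg']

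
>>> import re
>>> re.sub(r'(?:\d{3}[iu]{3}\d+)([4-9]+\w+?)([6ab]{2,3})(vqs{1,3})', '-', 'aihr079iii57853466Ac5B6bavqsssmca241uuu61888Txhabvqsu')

A `+?`/`*?`/`{m,n}?` starts at its minimum and grows only as far as needed for what follows to match.
`sub` substitutes '-' at each match site.

'aihr-mca-u'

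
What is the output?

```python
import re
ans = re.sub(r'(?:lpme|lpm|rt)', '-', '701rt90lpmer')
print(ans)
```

701-90-r

Alternation tries branches left to right and keeps the first one that lets the overall match succeed at that position.
`sub` substitutes '-' at each match site.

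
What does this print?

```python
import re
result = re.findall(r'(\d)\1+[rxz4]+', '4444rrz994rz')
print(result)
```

['4', '9']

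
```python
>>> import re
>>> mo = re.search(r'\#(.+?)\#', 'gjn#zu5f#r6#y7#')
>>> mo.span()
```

A `+?`/`*?`/`{m,n}?` starts at its minimum and grows only as far as needed for what follows to match.
Unlike `match`, `search` isn't anchored — it looks for the pattern anywhere in the string.
The match spans [3:9] → '#zu5f#'.
Captured: group 1 = 'zu5f'.

(3, 9)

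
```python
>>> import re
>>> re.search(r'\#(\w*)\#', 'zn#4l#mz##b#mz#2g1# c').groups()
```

`search` walks the string left to right and returns the first match it finds.
The match spans [2:6] → '#4l#'.
Captured: group 1 = '4l'.

('4l',)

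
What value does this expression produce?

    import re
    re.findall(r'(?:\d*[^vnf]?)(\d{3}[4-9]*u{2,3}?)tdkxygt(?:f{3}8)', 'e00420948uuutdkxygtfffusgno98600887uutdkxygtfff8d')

['887uu']

Because there's exactly one group, `findall` drops the full match and keeps group 1 from the one hit.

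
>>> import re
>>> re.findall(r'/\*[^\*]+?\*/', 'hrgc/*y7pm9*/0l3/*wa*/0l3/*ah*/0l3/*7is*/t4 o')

Scanning left to right: at [4:13] → '/*y7pm9*/'; at [16:22] → '/*wa*/'; at [25:31] → '/*ah*/'; at [34:41] → '/*7is*/'.
No capturing groups, so `findall` returns the 4 full match strings.

['/*y7pm9*/', '/*wa*/', '/*ah*/', '/*7is*/']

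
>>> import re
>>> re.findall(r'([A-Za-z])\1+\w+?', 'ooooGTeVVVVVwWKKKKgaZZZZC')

['o', 'V', 'K', 'Z']

`\1` has to match the exact text group 1 already captured.
Matches: at [0:5] match 'ooooG', group 1 = 'o'; at [7:13] match 'VVVVVw', group 1 = 'V'; at [14:19] match 'KKKKg', group 1 = 'K'; at [20:25] match 'ZZZZC', group 1 = 'Z'.
With a single group, `findall` returns only what that group captured — 4 items.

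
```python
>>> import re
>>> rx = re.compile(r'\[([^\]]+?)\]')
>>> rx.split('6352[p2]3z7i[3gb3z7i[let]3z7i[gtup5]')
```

['6352', 'p2', '3z7i', '3gb3z7i[let', '3z7i', 'gtup5', '']

Matches to split on: at [4:8] → '[p2]'; at [12:25] → '[3gb3z7i[let]'; at [29:36] → '[gtup5]'.
The group in the pattern means `split` returns the separators' captures alongside the pieces.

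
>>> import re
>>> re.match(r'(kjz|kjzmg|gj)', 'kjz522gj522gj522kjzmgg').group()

'kjz'

`re.match` only tries the pattern at the start of the string.
The match spans [0:3] → 'kjz'.
Captured: group 1 = 'kjz'.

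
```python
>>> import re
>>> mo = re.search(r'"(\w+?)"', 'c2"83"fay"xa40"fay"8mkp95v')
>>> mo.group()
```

The match spans [2:6] → '"83"'.

'"83"'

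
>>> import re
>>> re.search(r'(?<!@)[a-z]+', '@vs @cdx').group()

's'

`(?!…)`/`(?<!…)` only lets a position through if the neighbouring text does NOT match; no characters are consumed.
`re.search` tries every starting position until one works.
The match spans [2:3] → 's'.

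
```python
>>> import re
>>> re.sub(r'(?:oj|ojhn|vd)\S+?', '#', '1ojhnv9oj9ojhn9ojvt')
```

'1#nv9##n9#t'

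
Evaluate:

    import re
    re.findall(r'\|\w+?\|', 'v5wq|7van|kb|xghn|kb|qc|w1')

['|7van|', '|xghn|', '|qc|']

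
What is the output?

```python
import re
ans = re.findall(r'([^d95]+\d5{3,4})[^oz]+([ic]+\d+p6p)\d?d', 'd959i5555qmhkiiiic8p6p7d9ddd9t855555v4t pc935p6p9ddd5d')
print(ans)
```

[('i5555', 'c935p6p')]

This matches one or more of any character except [d95], then a digit, then 3 to 4 of the literal '5' (captured); then one or more of any character except [oz]; then one or more of one of [ic], then one or more of a digit, then the literal 'p6p' (captured); then optionally a digit, then the literal 'd'.
Scanning left to right: at [4:50] match 'i5555qmhkiiiic8p6p7d9ddd9t855555v4t pc935p6p9d', groups = ('i5555', 'c935p6p').
Multiple groups make `findall` return tuples — one 2-tuple for the one match.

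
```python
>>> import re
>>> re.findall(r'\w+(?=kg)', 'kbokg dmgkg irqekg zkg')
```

['kbo', 'dmg', 'irqe', 'z']

Because the assertion is zero-width, the text it checks is not consumed and won't appear in the result.
Scanning left to right: at [0:3] → 'kbo'; at [6:9] → 'dmg'; at [12:16] → 'irqe'; at [19:20] → 'z'.
`findall` yields the raw match text (4 of them) because the pattern has no groups.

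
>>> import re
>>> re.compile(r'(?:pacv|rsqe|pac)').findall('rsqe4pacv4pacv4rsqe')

Branches in `(...|...)` are attempted left-to-right; the first branch that allows the whole pattern to succeed is taken.
Since nothing is captured, `findall` lists the 4 matched substrings directly.

['rsqe', 'pacv', 'pacv', 'rsqe']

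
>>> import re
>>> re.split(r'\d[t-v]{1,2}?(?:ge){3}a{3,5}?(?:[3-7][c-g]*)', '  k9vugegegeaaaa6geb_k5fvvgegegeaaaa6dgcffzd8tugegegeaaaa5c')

The string is cut at each match, leaving 3 pieces.

['  k', 'b_k5fvvgegegeaaaa6dgcffzd', '']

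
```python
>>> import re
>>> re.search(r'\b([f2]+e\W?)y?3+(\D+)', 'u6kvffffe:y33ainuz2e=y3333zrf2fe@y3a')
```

None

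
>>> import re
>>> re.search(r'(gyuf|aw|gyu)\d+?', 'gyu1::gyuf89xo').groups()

('gyu',)

`re.search` scans for the first position where the pattern succeeds.
The match spans [0:4] → 'gyu1'.
Captured: group 1 = 'gyu'.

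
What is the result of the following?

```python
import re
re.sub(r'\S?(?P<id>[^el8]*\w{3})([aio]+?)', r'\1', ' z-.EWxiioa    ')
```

This matches optionally a non-whitespace character; then zero or more of any character except [el8], then exactly 3 of a word character (captured as 'id'); then one or more of one of [aio] (lazy) (captured).
Matches: at [0:11] → ' z-.EWxiioa'.
Each match is replaced using the text its own group 1 captured.

' z-.EWxiio    '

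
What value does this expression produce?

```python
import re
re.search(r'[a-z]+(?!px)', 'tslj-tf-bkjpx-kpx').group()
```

The negative lookaround is zero-width — it rules out positions where the adjacent text would match, without consuming anything.
The match spans [0:4] → 'tslj'.

'tslj'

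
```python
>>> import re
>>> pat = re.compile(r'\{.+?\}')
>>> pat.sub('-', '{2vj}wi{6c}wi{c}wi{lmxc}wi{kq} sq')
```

'-wi-wi-wi-wi- sq'

A non-greedy quantifier consumes as few characters as it can — just enough that the remainder of the pattern still matches from where it stops; whatever follows it matches normally.
Every occurrence is swapped for '-'.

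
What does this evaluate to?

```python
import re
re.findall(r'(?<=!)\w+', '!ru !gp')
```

The `(?=…)`/`(?<=…)` assertion just peeks at neighbouring text; it doesn't advance the match position.
Scanning left to right: at [1:3] → 'ru'; at [5:7] → 'gp'.
`findall` yields the raw match text (2 of them) because the pattern has no groups.

['ru', 'gp']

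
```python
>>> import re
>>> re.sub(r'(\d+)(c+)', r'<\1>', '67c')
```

The pattern matches one or more of a digit (captured); then one or more of a literal 'c' (captured).
Matches: at [0:3] → '67c'.
Each match is replaced using the text its own group 1 captured.

'<67>'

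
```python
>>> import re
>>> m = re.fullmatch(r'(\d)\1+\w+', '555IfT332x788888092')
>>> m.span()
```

(0, 19)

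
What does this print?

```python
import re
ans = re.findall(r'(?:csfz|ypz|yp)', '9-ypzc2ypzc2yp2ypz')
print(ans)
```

['ypz', 'ypz', 'yp', 'ypz']

`|` is ordered: at each position the engine commits to the first alternative that works.
Walking the string: at [2:5] → 'ypz'; at [7:10] → 'ypz'; at [12:14] → 'yp'; at [15:18] → 'ypz'.
No capturing groups, so `findall` returns the 4 full match strings.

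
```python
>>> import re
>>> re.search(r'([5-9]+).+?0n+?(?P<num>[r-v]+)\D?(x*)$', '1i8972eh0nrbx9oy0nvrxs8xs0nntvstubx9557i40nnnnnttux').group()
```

'8972eh0nrbx9oy0nvrxs8xs0nntvstubx9557i40nnnnnttux'

This matches one or more of a character in [5-9] (captured); then one or more of any character (lazy); then a literal '0', then one or more of a literal 'n' (lazy); then one or more of a character in [r-v] (captured as 'num'); then optionally a non-digit; then zero or more of a literal 'x' (captured); then anchored at the end.
`re.search` scans for the first position where the pattern succeeds.
The match spans [2:51] → '8972eh0nrbx9oy0nvrxs8xs0nntvstubx9557i40nnnnnttux'.
Captured: group 1 = '897', group 2 = 'ttu', group 3 = ''.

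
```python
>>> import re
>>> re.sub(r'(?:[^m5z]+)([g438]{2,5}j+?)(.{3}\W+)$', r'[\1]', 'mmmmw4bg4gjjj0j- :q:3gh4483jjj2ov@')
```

The pattern matches one or more of any character except [m5z] (non-capturing group); then 2 to 5 of one of [g438], then one or more of the literal 'j' (lazy) (captured); then exactly 3 of any character, then one or more of a non-word character (captured); then anchored at the end.
Matches: at [4:34] → 'w4bg4gjjj0j- :q:3gh4483jjj2ov@'.
Each match is replaced using the text its own group 1 captured.

'mmmm[83jjj]'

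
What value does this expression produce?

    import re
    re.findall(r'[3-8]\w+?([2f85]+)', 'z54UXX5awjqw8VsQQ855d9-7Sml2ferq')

The pattern matches a character in [3-8], then one or more of a word character (lazy); then one or more of one of [2f85] (captured).
The `?` after the quantifier makes it lazy — it takes as little as possible before letting the rest of the pattern try.
Walking the string: at [1:7] match '54UXX5', group 1 = '5'; at [12:20] match '8VsQQ855', group 1 = '855'; at [23:29] match '7Sml2f', group 1 = '2f'.
With a single group, `findall` returns only what that group captured — 3 items.

['5', '855', '2f']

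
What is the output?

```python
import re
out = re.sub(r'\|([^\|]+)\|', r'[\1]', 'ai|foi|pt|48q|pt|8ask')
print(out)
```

ai[foi]pt[48q]pt|8ask

Matches: at [2:7] → '|foi|'; at [9:14] → '|48q|'.
The replacement refers to a captured group, so each match is rewritten using its own captured text.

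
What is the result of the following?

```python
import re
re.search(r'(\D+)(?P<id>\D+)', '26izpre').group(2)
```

'e'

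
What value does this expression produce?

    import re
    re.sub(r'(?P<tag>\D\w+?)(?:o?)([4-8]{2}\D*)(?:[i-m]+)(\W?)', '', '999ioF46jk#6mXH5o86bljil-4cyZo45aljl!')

The pattern matches a non-digit, then one or more of a word character (lazy) (captured as 'tag'); then optionally a literal 'o' (non-capturing group); then exactly 2 of a character in [4-8], then zero or more of a non-digit (captured); then one or more of a character in [i-m] (non-capturing group); then optionally a non-word character (captured).
Each match is replaced by ''.

'99964'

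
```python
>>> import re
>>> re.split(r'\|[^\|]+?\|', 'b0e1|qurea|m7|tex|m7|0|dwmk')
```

Matches to split on: at [4:11] → '|qurea|'; at [13:18] → '|tex|'; at [20:23] → '|0|'.
The string is cut at each match, leaving 4 pieces.

['b0e1', 'm7', 'm7', 'dwmk']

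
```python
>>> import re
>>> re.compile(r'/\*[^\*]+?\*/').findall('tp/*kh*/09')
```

No capturing groups, so `findall` returns the 1 full match string.

['/*kh*/']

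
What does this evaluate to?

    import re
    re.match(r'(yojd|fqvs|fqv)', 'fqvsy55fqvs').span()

(0, 4)

`|` is ordered: at each position the engine commits to the first alternative that works.
`re.match` won't scan ahead — the pattern has to work from the very first character.
The match spans [0:4] → 'fqvs'.
Captured: group 1 = 'fqvs'.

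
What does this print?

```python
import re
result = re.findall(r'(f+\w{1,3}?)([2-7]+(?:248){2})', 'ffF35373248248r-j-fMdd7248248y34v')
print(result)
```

[('ffF', '35373248248'), ('fMdd', '7248248')]

A non-greedy quantifier consumes as few characters as it can — just enough that the remainder of the pattern still matches from where it stops; whatever follows it matches normally.
With 2 capturing groups, `findall` returns a 2-tuple per match.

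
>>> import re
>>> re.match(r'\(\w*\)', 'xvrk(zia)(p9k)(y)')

None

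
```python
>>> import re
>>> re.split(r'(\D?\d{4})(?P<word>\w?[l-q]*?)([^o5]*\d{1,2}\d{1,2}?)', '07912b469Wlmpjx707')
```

['', '0791', '2', 'b469Wlmpjx707', '']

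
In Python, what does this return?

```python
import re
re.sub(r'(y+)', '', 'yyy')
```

''

This matches one or more of a literal 'y' (captured).
Matches: at [0:3] → 'yyy'.
Each match is replaced by ''.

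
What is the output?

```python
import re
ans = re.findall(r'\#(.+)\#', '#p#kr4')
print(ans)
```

One capturing group, so `findall` returns just the captured substring from the one match — 1 in all.

['p']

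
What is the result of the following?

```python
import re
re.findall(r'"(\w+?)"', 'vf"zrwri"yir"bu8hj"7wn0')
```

['zrwri', 'bu8hj']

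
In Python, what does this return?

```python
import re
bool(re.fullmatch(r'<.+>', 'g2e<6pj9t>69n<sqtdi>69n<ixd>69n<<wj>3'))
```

False

`re.fullmatch` requires the pattern to consume the entire string.
Here the string isn't matched end-to-end, so the call returns None, and `bool(None)` is False.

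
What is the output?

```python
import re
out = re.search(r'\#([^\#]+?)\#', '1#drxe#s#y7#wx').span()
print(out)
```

Unlike `match`, `search` isn't anchored — it looks for the pattern anywhere in the string.
The match spans [1:7] → '#drxe#'.
Captured: group 1 = 'drxe'.

(1, 7)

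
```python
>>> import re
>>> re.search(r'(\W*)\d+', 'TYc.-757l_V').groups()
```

Pattern: zero or more of a non-word character (captured); then one or more of a digit.
`re.search` tries every starting position until one works.
The match spans [3:8] → '.-757'.
Captured: group 1 = '.-'.

('.-',)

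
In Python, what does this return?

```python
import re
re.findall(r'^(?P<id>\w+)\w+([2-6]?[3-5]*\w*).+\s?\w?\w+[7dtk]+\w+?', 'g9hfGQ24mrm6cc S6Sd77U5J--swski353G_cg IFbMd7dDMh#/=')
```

The pattern matches anchored at the start of the string; then one or more of a word character (captured as 'id'); then one or more of a word character; then optionally a character in [2-6], then zero or more of a character in [3-5], then zero or more of a word character (captured); then one or more of any character, then optionally whitespace; then optionally a word character, then one or more of a word character, then one or more of one of [7dtk]; then one or more of a word character (lazy).
Scanning left to right: at [0:47] match 'g9hfGQ24mrm6cc S6Sd77U5J--swski353G_cg IFbMd7dD', groups = ('g9hfGQ24mrm6c', '').
Multiple groups make `findall` return tuples — one 2-tuple for the one match.

[('g9hfGQ24mrm6c', '')]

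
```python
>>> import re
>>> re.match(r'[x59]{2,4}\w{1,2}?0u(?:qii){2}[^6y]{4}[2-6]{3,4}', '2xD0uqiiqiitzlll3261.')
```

None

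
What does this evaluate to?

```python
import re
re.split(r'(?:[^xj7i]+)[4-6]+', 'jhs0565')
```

['j', '']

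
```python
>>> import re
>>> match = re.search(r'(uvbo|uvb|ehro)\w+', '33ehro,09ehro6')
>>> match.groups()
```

('ehro',)

`re.search` scans for the first position where the pattern succeeds.
The match spans [9:14] → 'ehro6'.
Captured: group 1 = 'ehro'.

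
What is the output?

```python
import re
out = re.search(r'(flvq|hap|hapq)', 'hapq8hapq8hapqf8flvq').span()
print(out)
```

The regex engine tests alternatives in the order written; an earlier branch that matches wins even if a later one would match more.
`search` walks the string left to right and returns the first match it finds.
The match spans [0:3] → 'hap'.
Captured: group 1 = 'hap'.

(0, 3)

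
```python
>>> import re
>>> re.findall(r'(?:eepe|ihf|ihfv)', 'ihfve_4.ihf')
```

['ihf', 'ihf']

Branches in `(...|...)` are attempted left-to-right; the first branch that allows the whole pattern to succeed is taken.
Scanning left to right: at [0:3] → 'ihf'; at [8:11] → 'ihf'.
With no groups in the pattern, `findall` gives back each whole match — 2 here.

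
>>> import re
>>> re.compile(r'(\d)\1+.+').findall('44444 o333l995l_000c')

['4']

A backreference is literal: `\1` must see the identical characters the first group matched.
Walking the string: at [0:20] match '44444 o333l995l_000c', group 1 = '4'.
With a single group, `findall` returns only what that group captured — 1 item.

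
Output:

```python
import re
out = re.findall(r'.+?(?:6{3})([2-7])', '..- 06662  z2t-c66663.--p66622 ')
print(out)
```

['2', '6', '2']

Pattern: one or more of any character (lazy); then exactly 3 of a literal '6' (non-capturing group); then a character in [2-7] (captured).
Scanning left to right: at [0:9] match '..- 06662', group 1 = '2'; at [9:20] match '  z2t-c6666', group 1 = '6'; at [20:29] match '3.--p6662', group 1 = '2'.
`findall` collects group 1 from each match (3 total).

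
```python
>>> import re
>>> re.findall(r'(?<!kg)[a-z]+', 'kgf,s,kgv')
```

['kgf', 's', 'kgv']

`(?!…)`/`(?<!…)` only lets a position through if the neighbouring text does NOT match; no characters are consumed.
Scanning left to right: at [0:3] → 'kgf'; at [4:5] → 's'; at [6:9] → 'kgv'.
With no groups in the pattern, `findall` gives back each whole match — 3 here.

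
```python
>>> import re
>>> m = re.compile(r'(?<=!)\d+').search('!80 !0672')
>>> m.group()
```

The positive lookaround only admits positions where the adjacent text matches; those characters stay outside the span.
The match spans [1:3] → '80'.

'80'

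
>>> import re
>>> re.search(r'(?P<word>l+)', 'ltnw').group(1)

This matches one or more of a literal 'l' (captured as 'word').
Unlike `match`, `search` isn't anchored — it looks for the pattern anywhere in the string.
The match spans [0:1] → 'l'.
Captured: group 1 = 'l'.

'l'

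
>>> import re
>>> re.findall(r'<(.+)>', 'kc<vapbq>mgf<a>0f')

['vapbq>mgf<a']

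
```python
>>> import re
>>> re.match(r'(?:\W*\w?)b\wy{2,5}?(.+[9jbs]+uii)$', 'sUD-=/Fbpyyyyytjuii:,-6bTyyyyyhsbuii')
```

None

The pattern matches zero or more of a non-word character, then optionally a word character (non-capturing group); then a literal 'b', then a word character, then 2 to 5 of the literal 'y' (lazy); then one or more of any character, then one or more of one of [9jbs], then the literal 'uii' (captured); then anchored at the end.
`re.match` won't scan ahead — the pattern has to work from the very first character.
Here position 0 doesn't satisfy it, so the call returns None.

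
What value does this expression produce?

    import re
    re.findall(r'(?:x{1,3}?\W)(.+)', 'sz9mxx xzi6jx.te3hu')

Pattern: 1 to 3 of a literal 'x' (lazy), then a non-word character (non-capturing group); then one or more of any character (captured).
One capturing group, so `findall` returns just the captured substring from the one match — 1 in all.

['xzi6jx.te3hu']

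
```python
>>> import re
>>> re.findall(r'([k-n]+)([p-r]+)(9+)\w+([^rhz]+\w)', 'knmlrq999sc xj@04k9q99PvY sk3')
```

[('knml', 'rq', '999', ' xj@04k9q99PvY sk3')]

Pattern: one or more of a character in [k-n] (captured); then one or more of a character in [p-r] (captured); then one or more of a literal '9' (captured); then one or more of a word character; then one or more of any character except [rhz], then a word character (captured).
Matches: at [0:29] match 'knmlrq999sc xj@04k9q99PvY sk3', groups = ('knml', 'rq', '999', ' xj@04k9q99PvY sk3').
With 4 capturing groups, `findall` returns a 4-tuple per match.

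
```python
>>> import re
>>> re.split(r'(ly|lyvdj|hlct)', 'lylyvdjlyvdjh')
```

`|` is ordered: at each position the engine commits to the first alternative that works.
The group in the pattern means `split` returns the separators' captures alongside the pieces.

['', 'ly', '', 'ly', 'vdj', 'ly', 'vdjh']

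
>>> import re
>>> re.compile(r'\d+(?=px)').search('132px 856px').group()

Because the assertion is zero-width, the text it checks is not consumed and won't appear in the result.
`re.search` scans for the first position where the pattern succeeds.
The match spans [0:3] → '132'.

'132'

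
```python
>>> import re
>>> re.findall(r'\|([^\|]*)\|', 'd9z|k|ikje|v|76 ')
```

['k', 'v']

With a single group, `findall` returns only what that group captured — 2 items.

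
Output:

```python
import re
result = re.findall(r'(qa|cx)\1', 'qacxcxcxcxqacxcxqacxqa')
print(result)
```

['cx', 'cx', 'cx']

`\1` is not a pattern — it's the concrete string captured by group 1, re-applied verbatim.
Matches: at [2:6] match 'cxcx', group 1 = 'cx'; at [6:10] match 'cxcx', group 1 = 'cx'; at [12:16] match 'cxcx', group 1 = 'cx'.
`findall` collects group 1 from each match (3 total).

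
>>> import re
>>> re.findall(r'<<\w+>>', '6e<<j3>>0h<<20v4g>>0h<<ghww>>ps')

Walking the string: at [2:8] → '<<j3>>'; at [10:19] → '<<20v4g>>'; at [21:29] → '<<ghww>>'.
`findall` yields the raw match text (3 of them) because the pattern has no groups.

['<<j3>>', '<<20v4g>>', '<<ghww>>']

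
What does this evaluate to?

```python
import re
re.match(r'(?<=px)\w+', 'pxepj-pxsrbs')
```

Because the assertion is zero-width, the text it checks is not consumed and won't appear in the result.
With `match`, the pattern is implicitly anchored at the beginning.
Here the pattern fails at index 0, so the call returns None.

None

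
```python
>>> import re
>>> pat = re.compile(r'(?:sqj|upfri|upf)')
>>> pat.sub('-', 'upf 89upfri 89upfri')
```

'- 89- 89-'

`|` is ordered: at each position the engine commits to the first alternative that works.
Matches: at [0:3] → 'upf'; at [6:11] → 'upfri'; at [14:19] → 'upfri'.
Each match is replaced by '-'.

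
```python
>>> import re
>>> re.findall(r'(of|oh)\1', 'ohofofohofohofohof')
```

['of']

`\1` has to match the exact text group 1 already captured.
Matches: at [2:6] match 'ofof', group 1 = 'of'.
With a single group, `findall` returns only what that group captured — 1 item.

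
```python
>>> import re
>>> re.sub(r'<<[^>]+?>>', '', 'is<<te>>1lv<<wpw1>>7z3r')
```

'is1lv7z3r'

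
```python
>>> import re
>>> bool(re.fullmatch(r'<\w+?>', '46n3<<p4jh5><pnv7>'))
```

False

For `fullmatch`, every character of the input must be accounted for by the pattern.
Here the string isn't matched end-to-end, so the call returns None, and `bool(None)` is False.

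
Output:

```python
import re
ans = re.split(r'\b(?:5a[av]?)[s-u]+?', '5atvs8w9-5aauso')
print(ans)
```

['', 'vs8w9-', 'so']

Pattern: a word boundary (`\b`, zero-width); then the literal '5a', then optionally one of [av] (non-capturing group); then one or more of a character in [s-u] (lazy).
A non-greedy quantifier consumes as few characters as it can — just enough that the remainder of the pattern still matches from where it stops; whatever follows it matches normally.
Matches to split on: at [0:3] → '5at'; at [9:13] → '5aau'.
Splitting on the pattern gives 3 pieces.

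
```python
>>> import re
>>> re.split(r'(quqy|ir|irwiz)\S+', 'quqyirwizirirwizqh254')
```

Matches to split on: at [0:21] → 'quqyirwizirirwizqh254'.
Because the pattern has a capturing group, `split` also inserts each captured text between the pieces.

['', 'quqy', '']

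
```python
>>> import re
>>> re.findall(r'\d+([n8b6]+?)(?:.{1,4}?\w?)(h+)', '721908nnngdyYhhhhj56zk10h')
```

[('nn', 'hhhh'), ('6', 'h')]

The pattern matches one or more of a digit; then one or more of one of [n8b6] (lazy) (captured); then 1 to 4 of any character (lazy), then optionally a word character (non-capturing group); then one or more of a literal 'h' (captured).
Because the quantifier is non-greedy, it stops expanding at the earliest point where the rest of the pattern can succeed.
Scanning left to right: at [0:17] match '721908nnngdyYhhhh', groups = ('nn', 'hhhh'); at [18:25] match '56zk10h', groups = ('6', 'h').
`findall` packs the 2 group values into a tuple for every match.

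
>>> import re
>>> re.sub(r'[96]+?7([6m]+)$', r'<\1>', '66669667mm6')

'<mm6>'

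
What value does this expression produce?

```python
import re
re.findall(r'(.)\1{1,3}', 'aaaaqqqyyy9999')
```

['a', 'q', 'y', '9']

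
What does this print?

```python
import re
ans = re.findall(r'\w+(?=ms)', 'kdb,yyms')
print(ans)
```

The `(?=…)`/`(?<=…)` assertion just peeks at neighbouring text; it doesn't advance the match position.
Walking the string: at [4:6] → 'yy'.
`findall` yields the raw match text (1 of them) because the pattern has no groups.

['yy']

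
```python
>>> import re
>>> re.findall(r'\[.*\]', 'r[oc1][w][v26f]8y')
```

['[oc1][w][v26f]']

`findall` yields the raw match text (1 of them) because the pattern has no groups.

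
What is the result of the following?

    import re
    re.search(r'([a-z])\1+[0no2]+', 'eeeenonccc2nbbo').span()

(0, 7)

After group 1 captures some text, `\1` only succeeds where that same text appears again.
The match spans [0:7] → 'eeeenon'.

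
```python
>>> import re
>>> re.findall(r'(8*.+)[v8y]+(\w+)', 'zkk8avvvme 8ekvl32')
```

Pattern: zero or more of a literal '8', then one or more of any character (captured); then one or more of one of [v8y]; then one or more of a word character (captured).
Walking the string: at [0:18] match 'zkk8avvvme 8ekvl32', groups = ('zkk8avvvme 8ek', 'l32').
With 2 capturing groups, `findall` returns a 2-tuple per match.

[('zkk8avvvme 8ek', 'l32')]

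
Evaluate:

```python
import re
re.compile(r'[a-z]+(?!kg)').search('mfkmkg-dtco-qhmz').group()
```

'mfkmkg'

A negative assertion filters positions out without eating any characters.
The match spans [0:6] → 'mfkmkg'.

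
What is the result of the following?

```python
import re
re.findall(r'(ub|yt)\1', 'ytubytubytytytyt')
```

['yt', 'yt']

`\1` has to match the exact text group 1 already captured.
One capturing group, so `findall` returns just the captured substring from each match — 2 in all.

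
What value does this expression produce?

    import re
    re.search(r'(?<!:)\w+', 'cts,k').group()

'cts'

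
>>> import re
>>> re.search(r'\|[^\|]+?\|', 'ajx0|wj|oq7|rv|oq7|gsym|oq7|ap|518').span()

The match spans [4:8] → '|wj|'.

(4, 8)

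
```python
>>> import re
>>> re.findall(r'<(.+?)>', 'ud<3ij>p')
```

['3ij']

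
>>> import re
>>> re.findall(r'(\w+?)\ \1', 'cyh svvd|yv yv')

['yv']

`\1` is not a pattern — it's the concrete string captured by group 1, re-applied verbatim.
Scanning left to right: at [9:14] match 'yv yv', group 1 = 'yv'.
One capturing group, so `findall` returns just the captured substring from the one match — 1 in all.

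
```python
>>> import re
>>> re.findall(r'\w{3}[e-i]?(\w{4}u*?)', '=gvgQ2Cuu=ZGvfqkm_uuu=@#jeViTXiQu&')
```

The pattern matches exactly 3 of a word character, then optionally a character in [e-i]; then exactly 4 of a word character, then zero or more of the literal 'u' (lazy) (captured).
A non-greedy quantifier consumes as few characters as it can — just enough that the remainder of the pattern still matches from where it stops; whatever follows it matches normally.
Matches: at [1:8] match 'gvgQ2Cu', group 1 = 'Q2Cu'; at [10:18] match 'ZGvfqkm_', group 1 = 'qkm_'; at [24:32] match 'jeViTXiQ', group 1 = 'TXiQ'.
Because there's exactly one group, `findall` drops the full match and keeps group 1 from each hit.

['Q2Cu', 'qkm_', 'TXiQ']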